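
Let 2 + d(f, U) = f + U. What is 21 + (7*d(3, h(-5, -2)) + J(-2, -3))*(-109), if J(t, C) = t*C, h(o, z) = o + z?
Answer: 3945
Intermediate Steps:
d(f, U) = -2 + U + f (d(f, U) = -2 + (f + U) = -2 + (U + f) = -2 + U + f)
J(t, C) = C*t
21 + (7*d(3, h(-5, -2)) + J(-2, -3))*(-109) = 21 + (7*(-2 + (-5 - 2) + 3) - 3*(-2))*(-109) = 21 + (7*(-2 - 7 + 3) + 6)*(-109) = 21 + (7*(-6) + 6)*(-109) = 21 + (-42 + 6)*(-109) = 21 - 36*(-109) = 21 + 3924 = 3945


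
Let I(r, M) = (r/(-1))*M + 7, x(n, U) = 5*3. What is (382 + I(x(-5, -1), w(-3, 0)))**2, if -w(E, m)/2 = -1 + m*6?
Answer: 128881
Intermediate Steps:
x(n, U) = 15
w(E, m) = 2 - 12*m (w(E, m) = -2*(-1 + m*6) = -2*(-1 + 6*m) = 2 - 12*m)
I(r, M) = 7 - M*r (I(r, M) = (r*(-1))*M + 7 = (-r)*M + 7 = -M*r + 7 = 7 - M*r)
(382 + I(x(-5, -1), w(-3, 0)))**2 = (382 + (7 - 1*(2 - 12*0)*15))**2 = (382 + (7 - 1*(2 + 0)*15))**2 = (382 + (7 - 1*2*15))**2 = (382 + (7 - 30))**2 = (382 - 23)**2 = 359**2 = 128881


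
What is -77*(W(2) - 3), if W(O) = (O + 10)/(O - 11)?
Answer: 1001/3 ≈ 333.67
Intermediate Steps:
W(O) = (10 + O)/(-11 + O)
-77*(W(2) - 3) = -77*((10 + 2)/(-11 + 2) - 3) = -77*(12/(-9) - 3) = -77*(-⅑*12 - 3) = -77*(-4/3 - 3) = -77*(-13/3) = 1001/3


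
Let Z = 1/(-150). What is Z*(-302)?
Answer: 151/75 ≈ 2.0133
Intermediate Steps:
Z = -1/150 ≈ -0.0066667
Z*(-302) = -1/150*(-302) = 151/75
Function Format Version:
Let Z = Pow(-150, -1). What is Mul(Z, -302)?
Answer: Rational(151, 75) ≈ 2.0133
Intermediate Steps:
Z = Rational(-1, 150) ≈ -0.0066667
Mul(Z, -302) = Mul(Rational(-1, 150), -302) = Rational(151, 75)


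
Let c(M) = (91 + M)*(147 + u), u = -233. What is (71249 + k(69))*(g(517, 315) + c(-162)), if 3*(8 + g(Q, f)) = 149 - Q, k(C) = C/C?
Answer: 425742500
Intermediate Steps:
k(C) = 1
g(Q, f) = 125/3 - Q/3 (g(Q, f) = -8 + (149 - Q)/3 = -8 + (149/3 - Q/3) = 125/3 - Q/3)
c(M) = -7826 - 86*M (c(M) = (91 + M)*(147 - 233) = (91 + M)*(-86) = -7826 - 86*M)
(71249 + k(69))*(g(517, 315) + c(-162)) = (71249 + 1)*((125/3 - ⅓*517) + (-7826 - 86*(-162))) = 71250*((125/3 - 517/3) + (-7826 + 13932)) = 71250*(-392/3 + 6106) = 71250*(17926/3) = 425742500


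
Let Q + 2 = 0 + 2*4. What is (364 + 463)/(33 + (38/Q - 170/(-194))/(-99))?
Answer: 23825043/948599 ≈ 25.116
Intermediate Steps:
Q = 6 (Q = -2 + (0 + 2*4) = -2 + (0 + 8) = -2 + 8 = 6)
(364 + 463)/(33 + (38/Q - 170/(-194))/(-99)) = (364 + 463)/(33 + (38/6 - 170/(-194))/(-99)) = 827/(33 + (38*(⅙) - 170*(-1/194))*(-1/99)) = 827/(33 + (19/3 + 85/97)*(-1/99)) = 827/(33 + (2098/291)*(-1/99)) = 827/(33 - 2098/28809) = 827/(948599/28809) = 827*(28809/948599) = 23825043/948599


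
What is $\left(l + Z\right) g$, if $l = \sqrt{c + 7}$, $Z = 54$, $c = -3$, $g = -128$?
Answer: $-7168$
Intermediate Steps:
$l = 2$ ($l = \sqrt{-3 + 7} = \sqrt{4} = 2$)
$\left(l + Z\right) g = \left(2 + 54\right) \left(-128\right) = 56 \left(-128\right) = -7168$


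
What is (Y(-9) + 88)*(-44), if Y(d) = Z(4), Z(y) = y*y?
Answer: -4576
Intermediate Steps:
Z(y) = y²
Y(d) = 16 (Y(d) = 4² = 16)
(Y(-9) + 88)*(-44) = (16 + 88)*(-44) = 104*(-44) = -4576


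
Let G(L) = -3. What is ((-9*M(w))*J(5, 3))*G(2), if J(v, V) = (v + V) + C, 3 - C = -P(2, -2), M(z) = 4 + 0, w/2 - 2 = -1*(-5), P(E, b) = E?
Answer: 1404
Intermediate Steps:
w = 14 (w = 4 + 2*(-1*(-5)) = 4 + 2*5 = 4 + 10 = 14)
M(z) = 4
C = 5 (C = 3 - (-1)*2 = 3 - 1*(-2) = 3 + 2 = 5)
J(v, V) = 5 + V + v (J(v, V) = (v + V) + 5 = (V + v) + 5 = 5 + V + v)
((-9*M(w))*J(5, 3))*G(2) = ((-9*4)*(5 + 3 + 5))*(-3) = -36*13*(-3) = -468*(-3) = 1404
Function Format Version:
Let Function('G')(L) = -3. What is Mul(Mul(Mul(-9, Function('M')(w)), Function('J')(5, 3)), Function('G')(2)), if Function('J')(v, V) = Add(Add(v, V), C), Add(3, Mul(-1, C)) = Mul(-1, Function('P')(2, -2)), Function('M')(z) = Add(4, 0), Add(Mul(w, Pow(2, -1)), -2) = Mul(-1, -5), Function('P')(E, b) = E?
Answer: 1404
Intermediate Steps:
w = 14 (w = Add(4, Mul(2, Mul(-1, -5))) = Add(4, Mul(2, 5)) = Add(4, 10) = 14)
Function('M')(z) = 4
C = 5 (C = Add(3, Mul(-1, Mul(-1, 2))) = Add(3, Mul(-1, -2)) = Add(3, 2) = 5)
Function('J')(v, V) = Add(5, V, v) (Function('J')(v, V) = Add(Add(v, V), 5) = Add(Add(V, v), 5) = Add(5, V, v))
Mul(Mul(Mul(-9, Function('M')(w)), Function('J')(5, 3)), Function('G')(2)) = Mul(Mul(Mul(-9, 4), Add(5, 3, 5)), -3) = Mul(Mul(-36, 13), -3) = Mul(-468, -3) = 1404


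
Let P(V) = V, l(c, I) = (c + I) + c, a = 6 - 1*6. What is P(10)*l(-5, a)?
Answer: -100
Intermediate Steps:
a = 0 (a = 6 - 6 = 0)
l(c, I) = I + 2*c (l(c, I) = (I + c) + c = I + 2*c)
P(10)*l(-5, a) = 10*(0 + 2*(-5)) = 10*(0 - 10) = 10*(-10) = -100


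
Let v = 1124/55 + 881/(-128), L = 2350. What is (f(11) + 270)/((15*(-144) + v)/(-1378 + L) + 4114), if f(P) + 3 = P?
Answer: 1902320640/28136497337 ≈ 0.067610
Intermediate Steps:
f(P) = -3 + P
v = 95417/7040 (v = 1124*(1/55) + 881*(-1/128) = 1124/55 - 881/128 = 95417/7040 ≈ 13.554)
(f(11) + 270)/((15*(-144) + v)/(-1378 + L) + 4114) = ((-3 + 11) + 270)/((15*(-144) + 95417/7040)/(-1378 + 2350) + 4114) = (8 + 270)/((-2160 + 95417/7040)/972 + 4114) = 278/(-15110983/7040*1/972 + 4114) = 278/(-15110983/6842880 + 4114) = 278/(28136497337/6842880) = 278*(6842880/28136497337) = 1902320640/28136497337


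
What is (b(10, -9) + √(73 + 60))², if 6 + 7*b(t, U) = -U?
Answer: 6526/49 + 6*√133/7 ≈ 143.07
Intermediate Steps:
b(t, U) = -6/7 - U/7 (b(t, U) = -6/7 + (-U)/7 = -6/7 - U/7)
(b(10, -9) + √(73 + 60))² = ((-6/7 - ⅐*(-9)) + √(73 + 60))² = ((-6/7 + 9/7) + √133)² = (3/7 + √133)²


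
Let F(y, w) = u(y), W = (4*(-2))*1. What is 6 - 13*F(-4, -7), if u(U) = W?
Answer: 110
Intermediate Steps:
W = -8 (W = -8*1 = -8)
u(U) = -8
F(y, w) = -8
6 - 13*F(-4, -7) = 6 - 13*(-8) = 6 + 104 = 110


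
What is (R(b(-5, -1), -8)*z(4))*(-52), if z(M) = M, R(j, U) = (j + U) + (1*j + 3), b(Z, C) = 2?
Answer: 208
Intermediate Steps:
R(j, U) = 3 + U + 2*j (R(j, U) = (U + j) + (j + 3) = (U + j) + (3 + j) = 3 + U + 2*j)
(R(b(-5, -1), -8)*z(4))*(-52) = ((3 - 8 + 2*2)*4)*(-52) = ((3 - 8 + 4)*4)*(-52) = -1*4*(-52) = -4*(-52) = 208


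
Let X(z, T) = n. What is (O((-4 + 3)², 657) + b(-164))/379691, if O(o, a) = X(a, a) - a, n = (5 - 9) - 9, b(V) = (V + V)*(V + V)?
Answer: 106914/379691 ≈ 0.28158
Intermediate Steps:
b(V) = 4*V² (b(V) = (2*V)*(2*V) = 4*V²)
n = -13 (n = -4 - 9 = -13)
X(z, T) = -13
O(o, a) = -13 - a
(O((-4 + 3)², 657) + b(-164))/379691 = ((-13 - 1*657) + 4*(-164)²)/379691 = ((-13 - 657) + 4*26896)*(1/379691) = (-670 + 107584)*(1/379691) = 106914*(1/379691) = 106914/379691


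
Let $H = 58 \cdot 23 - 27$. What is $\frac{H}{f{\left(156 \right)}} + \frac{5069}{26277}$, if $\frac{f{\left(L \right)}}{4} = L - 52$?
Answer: $\frac{36452743}{10931232} \approx 3.3347$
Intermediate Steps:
$f{\left(L \right)} = -208 + 4 L$ ($f{\left(L \right)} = 4 \left(L - 52\right) = 4 \left(-52 + L\right) = -208 + 4 L$)
$H = 1307$ ($H = 1334 - 27 = 1307$)
$\frac{H}{f{\left(156 \right)}} + \frac{5069}{26277} = \frac{1307}{-208 + 4 \cdot 156} + \frac{5069}{26277} = \frac{1307}{-208 + 624} + 5069 \cdot \frac{1}{26277} = \frac{1307}{416} + \frac{5069}{26277} = \frac{36452743}{10931232}$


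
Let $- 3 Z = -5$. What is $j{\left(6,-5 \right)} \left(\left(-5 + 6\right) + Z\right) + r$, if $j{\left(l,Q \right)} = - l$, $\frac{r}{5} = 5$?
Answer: $9$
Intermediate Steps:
$Z = \frac{5}{3}$ ($Z = \left(- \frac{1}{3}\right) \left(-5\right) = \frac{5}{3} \approx 1.6667$)
$r = 25$ ($r = 5 \cdot 5 = 25$)
$j{\left(6,-5 \right)} \left(\left(-5 + 6\right) + Z\right) + r = \left(-1\right) 6 \left(\left(-5 + 6\right) + \frac{5}{3}\right) + 25 = - 6 \left(1 + \frac{5}{3}\right) + 25 = \left(-6\right) \frac{8}{3} + 25 = -16 + 25 = 9$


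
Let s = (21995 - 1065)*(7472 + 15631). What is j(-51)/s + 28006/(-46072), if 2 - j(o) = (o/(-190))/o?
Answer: -2061710598916/3391670762025 ≈ -0.60787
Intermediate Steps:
s = 483545790 (s = 20930*23103 = 483545790)
j(o) = 381/190 (j(o) = 2 - o/(-190)/o = 2 - o*(-1/190)/o = 2 - (-o/190)/o = 2 - 1*(-1/190) = 2 + 1/190 = 381/190)
j(-51)/s + 28006/(-46072) = (381/190)/483545790 + 28006/(-46072) = (381/190)*(1/483545790) + 28006*(-1/46072) = 127/30624566700 - 14003/23036 = -2061710598916/3391670762025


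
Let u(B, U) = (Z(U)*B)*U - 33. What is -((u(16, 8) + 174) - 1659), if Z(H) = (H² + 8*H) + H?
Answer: -15890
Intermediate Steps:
Z(H) = H² + 9*H
u(B, U) = -33 + B*U²*(9 + U) (u(B, U) = ((U*(9 + U))*B)*U - 33 = (B*U*(9 + U))*U - 33 = B*U²*(9 + U) - 33 = -33 + B*U²*(9 + U))
-((u(16, 8) + 174) - 1659) = -(((-33 + 16*8²*(9 + 8)) + 174) - 1659) = -(((-33 + 16*64*17) + 174) - 1659) = -(((-33 + 17408) + 174) - 1659) = -((17375 + 174) - 1659) = -(17549 - 1659) = -1*15890 = -15890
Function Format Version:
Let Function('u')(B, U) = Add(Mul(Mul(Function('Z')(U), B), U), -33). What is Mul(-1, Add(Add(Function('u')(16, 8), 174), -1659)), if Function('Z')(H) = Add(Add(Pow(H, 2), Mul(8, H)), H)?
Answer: -15890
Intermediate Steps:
Function('Z')(H) = Add(Pow(H, 2), Mul(9, H))
Function('u')(B, U) = Add(-33, Mul(B, Pow(U, 2), Add(9, U))) (Function('u')(B, U) = Add(Mul(Mul(Mul(U, Add(9, U)), B), U), -33) = Add(Mul(Mul(B, U, Add(9, U)), U), -33) = Add(Mul(B, Pow(U, 2), Add(9, U)), -33) = Add(-33, Mul(B, Pow(U, 2), Add(9, U))))
Mul(-1, Add(Add(Function('u')(16, 8), 174), -1659)) = Mul(-1, Add(Add(Add(-33, Mul(16, Pow(8, 2), Add(9, 8))), 174), -1659)) = Mul(-1, Add(Add(Add(-33, Mul(16, 64, 17)), 174), -1659)) = Mul(-1, Add(Add(Add(-33, 17408), 174), -1659)) = Mul(-1, Add(Add(17375, 174), -1659)) = Mul(-1, Add(17549, -1659)) = Mul(-1, 15890) = -15890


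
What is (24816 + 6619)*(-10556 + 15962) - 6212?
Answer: 169931398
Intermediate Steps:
(24816 + 6619)*(-10556 + 15962) - 6212 = 31435*5406 - 6212 = 169937610 - 6212 = 169931398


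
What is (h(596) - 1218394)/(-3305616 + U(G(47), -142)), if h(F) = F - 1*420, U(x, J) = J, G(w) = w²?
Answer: 609109/1652879 ≈ 0.36851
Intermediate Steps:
h(F) = -420 + F (h(F) = F - 420 = -420 + F)
(h(596) - 1218394)/(-3305616 + U(G(47), -142)) = ((-420 + 596) - 1218394)/(-3305616 - 142) = (176 - 1218394)/(-3305758) = -1218218*(-1/3305758) = 609109/1652879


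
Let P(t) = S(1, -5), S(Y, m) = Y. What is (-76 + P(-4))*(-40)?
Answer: 3000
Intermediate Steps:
P(t) = 1
(-76 + P(-4))*(-40) = (-76 + 1)*(-40) = -75*(-40) = 3000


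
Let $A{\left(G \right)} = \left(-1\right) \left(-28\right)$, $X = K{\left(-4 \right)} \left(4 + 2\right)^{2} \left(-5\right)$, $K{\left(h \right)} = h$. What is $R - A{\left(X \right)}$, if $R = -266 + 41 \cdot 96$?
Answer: $3642$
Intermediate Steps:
$X = 720$ ($X = - 4 \left(4 + 2\right)^{2} \left(-5\right) = - 4 \cdot 6^{2} \left(-5\right) = \left(-4\right) 36 \left(-5\right) = \left(-144\right) \left(-5\right) = 720$)
$A{\left(G \right)} = 28$
$R = 3670$ ($R = -266 + 3936 = 3670$)
$R - A{\left(X \right)} = 3670 - 28 = 3642$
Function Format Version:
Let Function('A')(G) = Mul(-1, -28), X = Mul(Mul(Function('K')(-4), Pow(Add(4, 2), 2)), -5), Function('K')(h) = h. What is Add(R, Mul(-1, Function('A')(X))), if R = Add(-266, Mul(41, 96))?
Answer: 3642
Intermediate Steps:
X = 720 (X = Mul(Mul(-4, Pow(Add(4, 2), 2)), -5) = Mul(Mul(-4, Pow(6, 2)), -5) = Mul(Mul(-4, 36), -5) = Mul(-144, -5) = 720)
Function('A')(G) = 28
R = 3670 (R = Add(-266, 3936) = 3670)
Add(R, Mul(-1, Function('A')(X))) = Add(3670, Mul(-1, 28)) = Add(3670, -28) = 3642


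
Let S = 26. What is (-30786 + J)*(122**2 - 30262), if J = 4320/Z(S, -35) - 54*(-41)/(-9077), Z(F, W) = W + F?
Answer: 4364333237088/9077 ≈ 4.8081e+8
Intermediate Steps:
Z(F, W) = F + W
J = -4359174/9077 (J = 4320/(26 - 35) - 54*(-41)/(-9077) = 4320/(-9) + 2214*(-1/9077) = 4320*(-1/9) - 2214/9077 = -480 - 2214/9077 = -4359174/9077 ≈ -480.24)
(-30786 + J)*(122**2 - 30262) = (-30786 - 4359174/9077)*(122**2 - 30262) = -283803696*(14884 - 30262)/9077 = -283803696/9077*(-15378) = 4364333237088/9077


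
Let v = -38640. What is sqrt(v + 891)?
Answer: I*sqrt(37749) ≈ 194.29*I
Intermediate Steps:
sqrt(v + 891) = sqrt(-38640 + 891) = sqrt(-37749) = I*sqrt(37749)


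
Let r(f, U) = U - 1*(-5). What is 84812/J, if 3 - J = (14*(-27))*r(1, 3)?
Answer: 84812/3027 ≈ 28.018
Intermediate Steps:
r(f, U) = 5 + U (r(f, U) = U + 5 = 5 + U)
J = 3027 (J = 3 - 14*(-27)*(5 + 3) = 3 - (-378)*8 = 3 - 1*(-3024) = 3 + 3024 = 3027)
84812/J = 84812/3027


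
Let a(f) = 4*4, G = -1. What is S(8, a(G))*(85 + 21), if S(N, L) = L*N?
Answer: 13568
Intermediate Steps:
a(f) = 16
S(8, a(G))*(85 + 21) = (16*8)*(85 + 21) = 128*106 = 13568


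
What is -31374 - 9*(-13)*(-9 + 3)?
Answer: -32076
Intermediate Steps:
-31374 - 9*(-13)*(-9 + 3) = -31374 - (-117)*(-6) = -31374 - 1*702 = -31374 - 702 = -32076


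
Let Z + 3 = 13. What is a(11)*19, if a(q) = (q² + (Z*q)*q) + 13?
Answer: 25536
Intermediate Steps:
Z = 10 (Z = -3 + 13 = 10)
a(q) = 13 + 11*q² (a(q) = (q² + (10*q)*q) + 13 = (q² + 10*q²) + 13 = 11*q² + 13 = 13 + 11*q²)
a(11)*19 = (13 + 11*11²)*19 = (13 + 11*121)*19 = (13 + 1331)*19 = 1344*19 = 25536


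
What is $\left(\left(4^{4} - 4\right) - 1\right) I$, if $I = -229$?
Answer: $-57479$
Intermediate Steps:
$\left(\left(4^{4} - 4\right) - 1\right) I = \left(\left(4^{4} - 4\right) - 1\right) \left(-229\right) = \left(\left(256 - 4\right) - 1\right) \left(-229\right) = \left(252 - 1\right) \left(-229\right) = 251 \left(-229\right) = -57479$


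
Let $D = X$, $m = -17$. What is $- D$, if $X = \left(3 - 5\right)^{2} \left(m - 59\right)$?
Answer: $304$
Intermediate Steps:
$X = -304$ ($X = \left(3 - 5\right)^{2} \left(-17 - 59\right) = \left(-2\right)^{2} \left(-76\right) = 4 \left(-76\right) = -304$)
$D = -304$
$- D = \left(-1\right) \left(-304\right) = 304$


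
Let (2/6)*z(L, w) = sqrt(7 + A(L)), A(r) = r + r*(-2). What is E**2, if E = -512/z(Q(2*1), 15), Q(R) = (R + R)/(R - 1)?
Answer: 262144/27 ≈ 9709.0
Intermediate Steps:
Q(R) = 2*R/(-1 + R) (Q(R) = (2*R)/(-1 + R) = 2*R/(-1 + R))
A(r) = -r (A(r) = r - 2*r = -r)
z(L, w) = 3*sqrt(7 - L)
E = -512*sqrt(3)/9 (E = -512*1/(3*sqrt(7 - 2*2*1/(-1 + 2*1))) = -512*1/(3*sqrt(7 - 2*2/(-1 + 2))) = -512*1/(3*sqrt(7 - 2*2/1)) = -512*1/(3*sqrt(7 - 2*2)) = -512*1/(3*sqrt(7 - 1*4)) = -512*1/(3*sqrt(7 - 4)) = -512*sqrt(3)/9 ≈ -98.534)
E**2 = (-512*sqrt(3)/9)**2 = 262144/27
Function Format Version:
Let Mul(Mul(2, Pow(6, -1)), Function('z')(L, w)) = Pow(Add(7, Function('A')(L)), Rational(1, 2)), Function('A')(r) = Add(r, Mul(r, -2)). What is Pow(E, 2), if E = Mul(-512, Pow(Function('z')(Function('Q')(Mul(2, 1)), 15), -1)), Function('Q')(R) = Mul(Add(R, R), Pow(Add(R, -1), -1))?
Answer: Rational(262144, 27) ≈ 9709.0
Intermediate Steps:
Function('Q')(R) = Mul(2, R, Pow(Add(-1, R), -1)) (Function('Q')(R) = Mul(Mul(2, R), Pow(Add(-1, R), -1)) = Mul(2, R, Pow(Add(-1, R), -1)))
Function('A')(r) = Mul(-1, r) (Function('A')(r) = Add(r, Mul(-2, r)) = Mul(-1, r))
Function('z')(L, w) = Mul(3, Pow(Add(7, Mul(-1, L)), Rational(1, 2)))
E = Mul(Rational(-512, 9), Pow(3, Rational(1, 2))) (E = Mul(-512, Pow(Mul(3, Pow(Add(7, Mul(-1, Mul(2, Mul(2, 1), Pow(Add(-1, Mul(2, 1)), -1)))), Rational(1, 2))), -1)) = Mul(-512, Pow(Mul(3, Pow(Add(7, Mul(-1, Mul(2, 2, Pow(Add(-1, 2), -1)))), Rational(1, 2))), -1)) = Mul(-512, Pow(Mul(3, Pow(Add(7, Mul(-1, Mul(2, 2, Pow(1, -1)))), Rational(1, 2))), -1)) = Mul(-512, Pow(Mul(3, Pow(Add(7, Mul(-1, Mul(2, 2, 1))), Rational(1, 2))), -1)) = Mul(-512, Pow(Mul(3, Pow(Add(7, Mul(-1, 4)), Rational(1, 2))), -1)) = Mul(-512, Pow(Mul(3, Pow(Add(7, -4), Rational(1, 2))), -1)) = Mul(-512, Pow(Mul(3, Pow(3, Rational(1, 2))), -1)) = Mul(-512, Mul(Rational(1, 9), Pow(3, Rational(1, 2)))) = Mul(Rational(-512, 9), Pow(3, Rational(1, 2))) ≈ -98.534)
Pow(E, 2) = Pow(Mul(Rational(-512, 9), Pow(3, Rational(1, 2))), 2) = Rational(262144, 27)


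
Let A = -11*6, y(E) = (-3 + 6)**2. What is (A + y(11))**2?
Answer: 3249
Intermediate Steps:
y(E) = 9 (y(E) = 3**2 = 9)
A = -66
(A + y(11))**2 = (-66 + 9)**2 = (-57)**2 = 3249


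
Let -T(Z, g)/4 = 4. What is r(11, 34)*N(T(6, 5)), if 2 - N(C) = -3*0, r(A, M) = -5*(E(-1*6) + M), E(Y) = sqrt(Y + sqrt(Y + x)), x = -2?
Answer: -340 - 10*sqrt(-6 + 2*I*sqrt(2)) ≈ -345.63 - 25.133*I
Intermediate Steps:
T(Z, g) = -16 (T(Z, g) = -4*4 = -16)
E(Y) = sqrt(Y + sqrt(-2 + Y)) (E(Y) = sqrt(Y + sqrt(Y - 2)) = sqrt(Y + sqrt(-2 + Y)))
r(A, M) = -5*M - 5*sqrt(-6 + 2*I*sqrt(2)) (r(A, M) = -5*(sqrt(-1*6 + sqrt(-2 - 1*6)) + M) = -5*(sqrt(-6 + sqrt(-2 - 6)) + M) = -5*(sqrt(-6 + sqrt(-8)) + M) = -5*(sqrt(-6 + 2*I*sqrt(2)) + M) = -5*(M + sqrt(-6 + 2*I*sqrt(2))) = -5*M - 5*sqrt(-6 + 2*I*sqrt(2)))
N(C) = 2 (N(C) = 2 - (-3)*0 = 2 - 1*0 = 2 + 0 = 2)
r(11, 34)*N(T(6, 5)) = (-5*34 - 5*sqrt(-6 + 2*I*sqrt(2)))*2 = (-170 - 5*sqrt(-6 + 2*I*sqrt(2)))*2 = -340 - 10*sqrt(-6 + 2*I*sqrt(2))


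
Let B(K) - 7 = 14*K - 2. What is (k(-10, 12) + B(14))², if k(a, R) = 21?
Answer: 49284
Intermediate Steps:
B(K) = 5 + 14*K (B(K) = 7 + (14*K - 2) = 7 + (-2 + 14*K) = 5 + 14*K)
(k(-10, 12) + B(14))² = (21 + (5 + 14*14))² = (21 + (5 + 196))² = (21 + 201)² = 222² = 49284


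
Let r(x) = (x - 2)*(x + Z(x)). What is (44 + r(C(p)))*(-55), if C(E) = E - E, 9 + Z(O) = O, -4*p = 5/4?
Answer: -3410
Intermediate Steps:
p = -5/16 (p = -5/(4*4) = -¼*5/4 = -5/16 ≈ -0.31250)
Z(O) = -9 + O
C(E) = 0
r(x) = (-9 + 2*x)*(-2 + x) (r(x) = (x - 2)*(x + (-9 + x)) = (-2 + x)*(-9 + 2*x) = (-9 + 2*x)*(-2 + x))
(44 + r(C(p)))*(-55) = (44 + (18 - 13*0 + 2*0²))*(-55) = (44 + (18 + 0 + 2*0))*(-55) = (44 + (18 + 0 + 0))*(-55) = (44 + 18)*(-55) = 62*(-55) = -3410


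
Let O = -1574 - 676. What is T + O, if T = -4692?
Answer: -6942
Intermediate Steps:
O = -2250
T + O = -4692 - 2250 = -6942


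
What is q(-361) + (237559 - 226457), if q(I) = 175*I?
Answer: -52073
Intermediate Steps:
q(-361) + (237559 - 226457) = 175*(-361) + (237559 - 226457) = -63175 + 11102 = -52073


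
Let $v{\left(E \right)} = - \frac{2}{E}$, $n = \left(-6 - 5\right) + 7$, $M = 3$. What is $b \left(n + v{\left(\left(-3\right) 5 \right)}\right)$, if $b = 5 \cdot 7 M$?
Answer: $-406$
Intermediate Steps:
$n = -4$ ($n = -11 + 7 = -4$)
$b = 105$ ($b = 5 \cdot 7 \cdot 3 = 35 \cdot 3 = 105$)
$b \left(n + v{\left(\left(-3\right) 5 \right)}\right) = 105 \left(-4 - \frac{2}{\left(-3\right) 5}\right) = 105 \left(-4 - \frac{2}{-15}\right) = 105 \left(-4 - - \frac{2}{15}\right) = 105 \left(-4 + \frac{2}{15}\right) = 105 \left(- \frac{58}{15}\right) = -406$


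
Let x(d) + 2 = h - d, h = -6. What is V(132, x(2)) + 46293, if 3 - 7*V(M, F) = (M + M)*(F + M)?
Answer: 291846/7 ≈ 41692.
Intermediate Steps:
x(d) = -8 - d (x(d) = -2 + (-6 - d) = -8 - d)
V(M, F) = 3/7 - 2*M*(F + M)/7 (V(M, F) = 3/7 - (M + M)*(F + M)/7 = 3/7 - 2*M*(F + M)/7)
V(132, x(2)) + 46293 = (3/7 - 2/7*132² - 2/7*(-8 - 1*2)*132) + 46293 = (3/7 - 2/7*17424 - 2/7*(-8 - 2)*132) + 46293 = (3/7 - 34848/7 - 2/7*(-10)*132) + 46293 = (3/7 - 34848/7 + 2640/7) + 46293 = -32205/7 + 46293 = 291846/7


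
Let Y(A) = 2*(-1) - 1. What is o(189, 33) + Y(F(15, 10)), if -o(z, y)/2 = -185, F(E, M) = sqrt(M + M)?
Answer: 367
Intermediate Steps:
F(E, M) = sqrt(2)*sqrt(M) (F(E, M) = sqrt(2*M) = sqrt(2)*sqrt(M))
o(z, y) = 370 (o(z, y) = -2*(-185) = 370)
Y(A) = -3 (Y(A) = -2 - 1 = -3)
o(189, 33) + Y(F(15, 10)) = 370 - 3 = 367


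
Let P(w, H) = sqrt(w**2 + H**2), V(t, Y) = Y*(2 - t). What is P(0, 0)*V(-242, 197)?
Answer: 0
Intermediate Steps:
P(w, H) = sqrt(H**2 + w**2)
P(0, 0)*V(-242, 197) = sqrt(0**2 + 0**2)*(197*(2 - 1*(-242))) = sqrt(0 + 0)*(197*(2 + 242)) = sqrt(0)*(197*244) = 0*48068 = 0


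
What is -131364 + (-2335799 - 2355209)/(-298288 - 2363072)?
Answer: -21850137752/166335 ≈ -1.3136e+5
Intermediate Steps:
-131364 + (-2335799 - 2355209)/(-298288 - 2363072) = -131364 - 4691008/(-2661360) = -131364 - 4691008*(-1/2661360) = -131364 + 293188/166335 = -21850137752/166335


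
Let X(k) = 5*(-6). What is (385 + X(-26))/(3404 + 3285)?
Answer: 355/6689 ≈ 0.053072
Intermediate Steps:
X(k) = -30
(385 + X(-26))/(3404 + 3285) = (385 - 30)/(3404 + 3285) = 355/6689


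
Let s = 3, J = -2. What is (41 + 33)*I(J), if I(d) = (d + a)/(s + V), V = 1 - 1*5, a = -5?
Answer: 518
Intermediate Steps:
V = -4 (V = 1 - 5 = -4)
I(d) = 5 - d (I(d) = (d - 5)/(3 - 4) = (-5 + d)/(-1) = (-5 + d)*(-1) = 5 - d)
(41 + 33)*I(J) = (41 + 33)*(5 - 1*(-2)) = 74*(5 + 2) = 74*7 = 518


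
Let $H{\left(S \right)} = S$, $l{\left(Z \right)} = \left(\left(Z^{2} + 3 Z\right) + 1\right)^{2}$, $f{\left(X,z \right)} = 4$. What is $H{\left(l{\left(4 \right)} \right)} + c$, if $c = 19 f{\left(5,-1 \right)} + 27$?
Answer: $944$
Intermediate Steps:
$l{\left(Z \right)} = \left(1 + Z^{2} + 3 Z\right)^{2}$
$c = 103$ ($c = 19 \cdot 4 + 27 = 76 + 27 = 103$)
$H{\left(l{\left(4 \right)} \right)} + c = \left(1 + 4^{2} + 3 \cdot 4\right)^{2} + 103 = \left(1 + 16 + 12\right)^{2} + 103 = 29^{2} + 103 = 841 + 103 = 944$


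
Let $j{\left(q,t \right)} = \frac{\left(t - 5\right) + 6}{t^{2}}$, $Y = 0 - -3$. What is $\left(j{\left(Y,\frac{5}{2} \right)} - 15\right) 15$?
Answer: $- \frac{1083}{5} \approx -216.6$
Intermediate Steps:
$Y = 3$ ($Y = 0 + 3 = 3$)
$j{\left(q,t \right)} = \frac{1 + t}{t^{2}}$ ($j{\left(q,t \right)} = \frac{\left(-5 + t\right) + 6}{t^{2}} = \frac{1 + t}{t^{2}}$)
$\left(j{\left(Y,\frac{5}{2} \right)} - 15\right) 15 = \left(\frac{1 + \frac{5}{2}}{\frac{25}{4}} - 15\right) 15 = \left(\frac{4}{25} \cdot \frac{7}{2} - 15\right) 15 = \left(\frac{14}{25} - 15\right) 15 = \left(- \frac{361}{25}\right) 15 = - \frac{1083}{5}$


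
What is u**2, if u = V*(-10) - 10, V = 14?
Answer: 22500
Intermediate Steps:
u = -150 (u = 14*(-10) - 10 = -140 - 10 = -150)
u**2 = (-150)**2 = 22500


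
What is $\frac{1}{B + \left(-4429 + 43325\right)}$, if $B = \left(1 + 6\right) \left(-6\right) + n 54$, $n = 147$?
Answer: $\frac{1}{46792} \approx 2.1371 \cdot 10^{-5}$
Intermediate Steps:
$B = 7896$ ($B = \left(1 + 6\right) \left(-6\right) + 147 \cdot 54 = 7 \left(-6\right) + 7938 = -42 + 7938 = 7896$)
$\frac{1}{B + \left(-4429 + 43325\right)} = \frac{1}{7896 + \left(-4429 + 43325\right)} = \frac{1}{7896 + 38896} = \frac{1}{46792}$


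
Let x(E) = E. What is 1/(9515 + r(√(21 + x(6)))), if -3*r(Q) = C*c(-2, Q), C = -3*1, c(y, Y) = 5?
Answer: 1/9520 ≈ 0.00010504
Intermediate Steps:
C = -3
r(Q) = 5 (r(Q) = -(-1)*5 = -⅓*(-15) = 5)
1/(9515 + r(√(21 + x(6)))) = 1/(9515 + 5) = 1/9520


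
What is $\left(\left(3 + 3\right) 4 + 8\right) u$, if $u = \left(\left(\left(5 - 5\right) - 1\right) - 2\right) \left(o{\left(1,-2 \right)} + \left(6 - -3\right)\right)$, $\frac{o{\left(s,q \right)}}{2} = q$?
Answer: $-480$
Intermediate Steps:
$o{\left(s,q \right)} = 2 q$
$u = -15$ ($u = \left(\left(\left(5 - 5\right) - 1\right) - 2\right) \left(2 \left(-2\right) + \left(6 - -3\right)\right) = \left(\left(0 - 1\right) - 2\right) \left(-4 + \left(6 + 3\right)\right) = \left(-1 - 2\right) \left(-4 + 9\right) = \left(-3\right) 5 = -15$)
$\left(\left(3 + 3\right) 4 + 8\right) u = \left(\left(3 + 3\right) 4 + 8\right) \left(-15\right) = \left(6 \cdot 4 + 8\right) \left(-15\right) = \left(24 + 8\right) \left(-15\right) = 32 \left(-15\right) = -480$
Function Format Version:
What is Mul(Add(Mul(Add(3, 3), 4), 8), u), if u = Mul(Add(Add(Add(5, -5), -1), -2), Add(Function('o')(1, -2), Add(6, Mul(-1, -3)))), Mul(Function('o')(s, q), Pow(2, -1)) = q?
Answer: -480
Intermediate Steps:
Function('o')(s, q) = Mul(2, q)
u = -15 (u = Mul(Add(Add(Add(5, -5), -1), -2), Add(Mul(2, -2), Add(6, Mul(-1, -3)))) = Mul(Add(Add(0, -1), -2), Add(-4, Add(6, 3))) = Mul(Add(-1, -2), Add(-4, 9)) = Mul(-3, 5) = -15)
Mul(Add(Mul(Add(3, 3), 4), 8), u) = Mul(Add(Mul(Add(3, 3), 4), 8), -15) = Mul(Add(Mul(6, 4), 8), -15) = Mul(Add(24, 8), -15) = Mul(32, -15) = -480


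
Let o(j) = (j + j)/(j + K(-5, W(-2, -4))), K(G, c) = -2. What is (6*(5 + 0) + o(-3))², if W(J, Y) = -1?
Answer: 24336/25 ≈ 973.44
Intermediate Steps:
o(j) = 2*j/(-2 + j) (o(j) = (j + j)/(j - 2) = (2*j)/(-2 + j) = 2*j/(-2 + j))
(6*(5 + 0) + o(-3))² = (6*(5 + 0) + 2*(-3)/(-2 - 3))² = (6*5 + 2*(-3)/(-5))² = (30 + 2*(-3)*(-⅕))² = (30 + 6/5)² = (156/5)² = 24336/25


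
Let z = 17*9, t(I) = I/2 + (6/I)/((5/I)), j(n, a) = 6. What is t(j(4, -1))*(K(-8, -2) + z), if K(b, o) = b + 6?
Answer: 3171/5 ≈ 634.20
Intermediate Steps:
K(b, o) = 6 + b
t(I) = 6/5 + I/2 (t(I) = I*(½) + (6/I)*(I/5) = I/2 + 6/5 = 6/5 + I/2)
z = 153
t(j(4, -1))*(K(-8, -2) + z) = (6/5 + (½)*6)*((6 - 8) + 153) = (6/5 + 3)*(-2 + 153) = (21/5)*151 = 3171/5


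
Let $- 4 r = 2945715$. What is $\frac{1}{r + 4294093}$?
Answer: $\frac{4}{14230657} \approx 2.8108 \cdot 10^{-7}$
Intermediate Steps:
$r = - \frac{2945715}{4}$ ($r = \left(- \frac{1}{4}\right) 2945715 = - \frac{2945715}{4} \approx -7.3643 \cdot 10^{5}$)
$\frac{1}{r + 4294093} = \frac{1}{- \frac{2945715}{4} + 4294093} = \frac{1}{\frac{14230657}{4}} = \frac{4}{14230657}$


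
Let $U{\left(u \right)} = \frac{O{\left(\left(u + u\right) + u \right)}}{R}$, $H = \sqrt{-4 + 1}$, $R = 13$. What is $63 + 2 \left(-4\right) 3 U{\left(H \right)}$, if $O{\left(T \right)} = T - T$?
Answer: $63$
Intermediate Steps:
$O{\left(T \right)} = 0$
$H = i \sqrt{3}$ ($H = \sqrt{-3} = i \sqrt{3} \approx 1.732 i$)
$U{\left(u \right)} = 0$ ($U{\left(u \right)} = \frac{0}{13} = 0 \cdot \frac{1}{13} = 0$)
$63 + 2 \left(-4\right) 3 U{\left(H \right)} = 63 + 2 \left(-4\right) 3 \cdot 0 = 63 + \left(-8\right) 3 \cdot 0 = 63 - 0 = 63 + 0 = 63$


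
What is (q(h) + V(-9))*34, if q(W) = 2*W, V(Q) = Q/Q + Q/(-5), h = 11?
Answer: 4216/5 ≈ 843.20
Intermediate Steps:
V(Q) = 1 - Q/5 (V(Q) = 1 + Q*(-⅕) = 1 - Q/5)
(q(h) + V(-9))*34 = (2*11 + (1 - ⅕*(-9)))*34 = (22 + (1 + 9/5))*34 = (22 + 14/5)*34 = (124/5)*34 = 4216/5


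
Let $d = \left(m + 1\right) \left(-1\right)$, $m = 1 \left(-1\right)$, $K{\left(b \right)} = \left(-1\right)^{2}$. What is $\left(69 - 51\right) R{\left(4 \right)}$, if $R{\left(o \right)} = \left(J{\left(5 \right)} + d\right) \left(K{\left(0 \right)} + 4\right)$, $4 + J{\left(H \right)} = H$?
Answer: $90$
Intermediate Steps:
$K{\left(b \right)} = 1$
$J{\left(H \right)} = -4 + H$
$m = -1$
$d = 0$ ($d = \left(-1 + 1\right) \left(-1\right) = 0 \left(-1\right) = 0$)
$R{\left(o \right)} = 5$ ($R{\left(o \right)} = \left(\left(-4 + 5\right) + 0\right) \left(1 + 4\right) = \left(1 + 0\right) 5 = 1 \cdot 5 = 5$)
$\left(69 - 51\right) R{\left(4 \right)} = \left(69 - 51\right) 5 = 18 \cdot 5 = 90$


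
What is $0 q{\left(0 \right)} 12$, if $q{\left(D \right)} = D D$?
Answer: $0$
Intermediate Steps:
$q{\left(D \right)} = D^{2}$
$0 q{\left(0 \right)} 12 = 0 \cdot 0^{2} \cdot 12 = 0 \cdot 0 \cdot 12 = 0 \cdot 12 = 0$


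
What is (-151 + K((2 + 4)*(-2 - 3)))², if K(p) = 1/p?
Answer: 20529961/900 ≈ 22811.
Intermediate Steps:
(-151 + K((2 + 4)*(-2 - 3)))² = (-151 + 1/((2 + 4)*(-2 - 3)))² = (-151 + 1/(6*(-5)))² = (-151 + 1/(-30))² = (-151 - 1/30)² = (-4531/30)² = 20529961/900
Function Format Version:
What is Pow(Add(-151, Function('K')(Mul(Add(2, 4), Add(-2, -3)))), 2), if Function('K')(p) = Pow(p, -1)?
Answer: Rational(20529961, 900) ≈ 22811.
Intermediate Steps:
Pow(Add(-151, Function('K')(Mul(Add(2, 4), Add(-2, -3)))), 2) = Pow(Add(-151, Pow(Mul(Add(2, 4), Add(-2, -3)), -1)), 2) = Pow(Add(-151, Pow(Mul(6, -5), -1)), 2) = Pow(Add(-151, Pow(-30, -1)), 2) = Pow(Add(-151, Rational(-1, 30)), 2) = Pow(Rational(-4531, 30), 2) = Rational(20529961, 900)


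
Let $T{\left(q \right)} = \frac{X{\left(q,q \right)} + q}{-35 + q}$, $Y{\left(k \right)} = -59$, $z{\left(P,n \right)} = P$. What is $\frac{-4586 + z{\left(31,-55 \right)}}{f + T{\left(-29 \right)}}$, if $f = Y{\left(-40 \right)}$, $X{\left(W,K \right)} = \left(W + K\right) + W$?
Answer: $\frac{14576}{183} \approx 79.65$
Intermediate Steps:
$X{\left(W,K \right)} = K + 2 W$ ($X{\left(W,K \right)} = \left(K + W\right) + W = K + 2 W$)
$T{\left(q \right)} = \frac{4 q}{-35 + q}$ ($T{\left(q \right)} = \frac{\left(q + 2 q\right) + q}{-35 + q} = \frac{3 q + q}{-35 + q} = \frac{4 q}{-35 + q}$)
$f = -59$
$\frac{-4586 + z{\left(31,-55 \right)}}{f + T{\left(-29 \right)}} = \frac{-4586 + 31}{-59 + 4 \left(-29\right) \frac{1}{-35 - 29}} = - \frac{4555}{-59 + 4 \left(-29\right) \frac{1}{-64}} = - \frac{4555}{-59 + 4 \left(-29\right) \left(- \frac{1}{64}\right)} = - \frac{4555}{-59 + \frac{29}{16}} = - \frac{4555}{- \frac{915}{16}} = \left(-4555\right) \left(- \frac{16}{915}\right) = \frac{14576}{183}$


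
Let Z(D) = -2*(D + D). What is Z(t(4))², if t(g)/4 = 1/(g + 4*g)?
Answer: 16/25 ≈ 0.64000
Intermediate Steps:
t(g) = 4/(5*g) (t(g) = 4/(g + 4*g) = 4/((5*g)) = 4*(1/(5*g)) = 4/(5*g))
Z(D) = -4*D
Z(t(4))² = (-16/(5*4))² = (-4*⅕)² = (-⅘)² = 16/25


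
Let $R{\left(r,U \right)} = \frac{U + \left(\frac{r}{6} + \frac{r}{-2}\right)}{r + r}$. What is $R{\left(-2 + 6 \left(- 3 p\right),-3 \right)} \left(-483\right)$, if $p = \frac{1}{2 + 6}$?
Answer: $- \frac{3059}{34} \approx -89.971$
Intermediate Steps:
$p = \frac{1}{8} \approx 0.125$
$R{\left(r,U \right)} = \frac{U - \frac{r}{3}}{2 r}$ ($R{\left(r,U \right)} = \frac{U + \left(r \frac{1}{6} + r \left(- \frac{1}{2}\right)\right)}{2 r} = \left(U + \left(\frac{r}{6} - \frac{r}{2}\right)\right) \frac{1}{2 r} = \left(U - \frac{r}{3}\right) \frac{1}{2 r} = \frac{U - \frac{r}{3}}{2 r}$)
$R{\left(-2 + 6 \left(- 3 p\right),-3 \right)} \left(-483\right) = \frac{- (-2 + 6 \left(\left(-3\right) \frac{1}{8}\right)) + 3 \left(-3\right)}{6 \left(-2 + 6 \left(\left(-3\right) \frac{1}{8}\right)\right)} \left(-483\right) = \frac{- (-2 + 6 \left(- \frac{3}{8}\right)) - 9}{6 \left(-2 + 6 \left(- \frac{3}{8}\right)\right)} \left(-483\right) = \frac{- (-2 - \frac{9}{4}) - 9}{6 \left(-2 - \frac{9}{4}\right)} \left(-483\right) = \frac{\left(-1\right) \left(- \frac{17}{4}\right) - 9}{6 \left(- \frac{17}{4}\right)} \left(-483\right) = \frac{1}{6} \left(- \frac{4}{17}\right) \left(\frac{17}{4} - 9\right) \left(-483\right) = \frac{1}{6} \left(- \frac{4}{17}\right) \left(- \frac{19}{4}\right) \left(-483\right) = \frac{19}{102} \left(-483\right) = - \frac{3059}{34}$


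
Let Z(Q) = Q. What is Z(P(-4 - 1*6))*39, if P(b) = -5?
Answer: -195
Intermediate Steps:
Z(P(-4 - 1*6))*39 = -5*39 = -195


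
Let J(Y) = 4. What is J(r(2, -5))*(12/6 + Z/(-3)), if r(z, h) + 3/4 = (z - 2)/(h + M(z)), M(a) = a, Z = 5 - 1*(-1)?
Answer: 0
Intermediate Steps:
Z = 6 (Z = 5 + 1 = 6)
r(z, h) = -¾ + (-2 + z)/(h + z) (r(z, h) = -¾ + (z - 2)/(h + z) = -¾ + (-2 + z)/(h + z))
J(r(2, -5))*(12/6 + Z/(-3)) = 4*(12/6 + 6/(-3)) = 4*(12*(⅙) + 6*(-⅓)) = 4*(2 - 2) = 4*0 = 0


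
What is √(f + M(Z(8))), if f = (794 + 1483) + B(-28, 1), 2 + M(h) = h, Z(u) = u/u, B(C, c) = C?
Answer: 2*√562 ≈ 47.413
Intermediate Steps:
Z(u) = 1
M(h) = -2 + h
f = 2249 (f = (794 + 1483) - 28 = 2277 - 28 = 2249)
√(f + M(Z(8))) = √(2249 + (-2 + 1)) = √(2249 - 1) = √2248 = 2*√562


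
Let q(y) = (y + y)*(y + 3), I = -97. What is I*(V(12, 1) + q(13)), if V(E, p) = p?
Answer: -40449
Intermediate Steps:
q(y) = 2*y*(3 + y) (q(y) = (2*y)*(3 + y) = 2*y*(3 + y))
I*(V(12, 1) + q(13)) = -97*(1 + 2*13*(3 + 13)) = -97*(1 + 2*13*16) = -97*(1 + 416) = -97*417 = -40449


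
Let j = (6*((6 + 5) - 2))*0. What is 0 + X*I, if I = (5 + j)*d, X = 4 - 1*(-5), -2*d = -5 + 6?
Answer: -45/2 ≈ -22.500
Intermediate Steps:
d = -½ (d = -(-5 + 6)/2 = -½*1 = -½ ≈ -0.50000)
j = 0 (j = (6*(11 - 2))*0 = (6*9)*0 = 54*0 = 0)
X = 9 (X = 4 + 5 = 9)
I = -5/2 (I = (5 + 0)*(-½) = 5*(-½) = -5/2 ≈ -2.5000)
0 + X*I = 0 + 9*(-5/2) = 0 - 45/2 = -45/2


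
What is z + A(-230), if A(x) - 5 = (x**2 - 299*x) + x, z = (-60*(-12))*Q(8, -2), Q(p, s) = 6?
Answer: 125765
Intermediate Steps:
z = 4320 (z = -60*(-12)*6 = 720*6 = 4320)
A(x) = 5 + x**2 - 298*x (A(x) = 5 + ((x**2 - 299*x) + x) = 5 + (x**2 - 298*x) = 5 + x**2 - 298*x)
z + A(-230) = 4320 + (5 + (-230)**2 - 298*(-230)) = 4320 + (5 + 52900 + 68540) = 4320 + 121445 = 125765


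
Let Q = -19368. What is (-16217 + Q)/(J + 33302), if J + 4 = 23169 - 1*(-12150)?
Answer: -35585/68617 ≈ -0.51860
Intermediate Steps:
J = 35315 (J = -4 + (23169 - 1*(-12150)) = -4 + (23169 + 12150) = -4 + 35319 = 35315)
(-16217 + Q)/(J + 33302) = (-16217 - 19368)/(35315 + 33302) = -35585/68617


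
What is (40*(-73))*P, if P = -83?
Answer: 242360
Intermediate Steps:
(40*(-73))*P = (40*(-73))*(-83) = -2920*(-83) = 242360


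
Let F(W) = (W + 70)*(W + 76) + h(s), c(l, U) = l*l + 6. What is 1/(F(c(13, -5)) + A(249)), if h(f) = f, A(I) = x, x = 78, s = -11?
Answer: 1/61562 ≈ 1.6244e-5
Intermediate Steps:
A(I) = 78
c(l, U) = 6 + l² (c(l, U) = l² + 6 = 6 + l²)
F(W) = -11 + (70 + W)*(76 + W) (F(W) = (W + 70)*(W + 76) - 11 = (70 + W)*(76 + W) - 11 = -11 + (70 + W)*(76 + W))
1/(F(c(13, -5)) + A(249)) = 1/((5309 + (6 + 13²)² + 146*(6 + 13²)) + 78) = 1/((5309 + (6 + 169)² + 146*(6 + 169)) + 78) = 1/((5309 + 175² + 146*175) + 78) = 1/((5309 + 30625 + 25550) + 78) = 1/(61484 + 78) = 1/61562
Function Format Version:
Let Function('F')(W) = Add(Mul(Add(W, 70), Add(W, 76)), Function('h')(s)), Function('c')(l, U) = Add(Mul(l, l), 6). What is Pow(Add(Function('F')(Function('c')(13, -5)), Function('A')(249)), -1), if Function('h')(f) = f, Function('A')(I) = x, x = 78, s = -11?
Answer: Rational(1, 61562) ≈ 1.6244e-5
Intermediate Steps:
Function('A')(I) = 78
Function('c')(l, U) = Add(6, Pow(l, 2)) (Function('c')(l, U) = Add(Pow(l, 2), 6) = Add(6, Pow(l, 2)))
Function('F')(W) = Add(-11, Mul(Add(70, W), Add(76, W))) (Function('F')(W) = Add(Mul(Add(W, 70), Add(W, 76)), -11) = Add(Mul(Add(70, W), Add(76, W)), -11) = Add(-11, Mul(Add(70, W), Add(76, W))))
Pow(Add(Function('F')(Function('c')(13, -5)), Function('A')(249)), -1) = Pow(Add(Add(5309, Pow(Add(6, Pow(13, 2)), 2), Mul(146, Add(6, Pow(13, 2)))), 78), -1) = Pow(Add(Add(5309, Pow(Add(6, 169), 2), Mul(146, Add(6, 169))), 78), -1) = Pow(Add(Add(5309, Pow(175, 2), Mul(146, 175)), 78), -1) = Pow(Add(Add(5309, 30625, 25550), 78), -1) = Pow(Add(61484, 78), -1) = Pow(61562, -1) = Rational(1, 61562)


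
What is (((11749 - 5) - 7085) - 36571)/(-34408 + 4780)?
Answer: 7978/7407 ≈ 1.0771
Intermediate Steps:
(((11749 - 5) - 7085) - 36571)/(-34408 + 4780) = ((11744 - 7085) - 36571)/(-29628) = (4659 - 36571)*(-1/29628) = -31912*(-1/29628) = 7978/7407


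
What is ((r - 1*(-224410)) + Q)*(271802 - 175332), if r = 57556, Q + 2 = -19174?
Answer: 25351351300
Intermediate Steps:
Q = -19176 (Q = -2 - 19174 = -19176)
((r - 1*(-224410)) + Q)*(271802 - 175332) = ((57556 - 1*(-224410)) - 19176)*(271802 - 175332) = ((57556 + 224410) - 19176)*96470 = (281966 - 19176)*96470 = 262790*96470 = 25351351300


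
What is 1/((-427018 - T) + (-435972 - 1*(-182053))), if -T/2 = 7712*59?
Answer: 1/229079 ≈ 4.3653e-6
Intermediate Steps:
T = -910016 (T = -15424*59 = -2*455008 = -910016)
1/((-427018 - T) + (-435972 - 1*(-182053))) = 1/((-427018 - 1*(-910016)) + (-435972 - 1*(-182053))) = 1/((-427018 + 910016) + (-435972 + 182053)) = 1/(482998 - 253919) = 1/229079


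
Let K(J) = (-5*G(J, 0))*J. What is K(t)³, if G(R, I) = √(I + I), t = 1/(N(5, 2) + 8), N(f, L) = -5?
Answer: 0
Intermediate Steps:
t = ⅓ (t = 1/(-5 + 8) = 1/3 = ⅓ ≈ 0.33333)
G(R, I) = √2*√I (G(R, I) = √(2*I) = √2*√I)
K(J) = 0 (K(J) = (-5*√2*√0)*J = (-5*√2*0)*J = (-5*0)*J = 0*J = 0)
K(t)³ = 0³ = 0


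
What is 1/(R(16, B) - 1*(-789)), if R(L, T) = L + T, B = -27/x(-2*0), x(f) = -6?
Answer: 2/1619 ≈ 0.0012353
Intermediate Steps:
B = 9/2 (B = -27/(-6) = -27*(-⅙) = 9/2 ≈ 4.5000)
1/(R(16, B) - 1*(-789)) = 1/((16 + 9/2) - 1*(-789)) = 1/(41/2 + 789) = 1/(1619/2) = 2/1619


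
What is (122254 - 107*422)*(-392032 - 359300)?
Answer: -57927697200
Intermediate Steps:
(122254 - 107*422)*(-392032 - 359300) = (122254 - 45154)*(-751332) = 77100*(-751332) = -57927697200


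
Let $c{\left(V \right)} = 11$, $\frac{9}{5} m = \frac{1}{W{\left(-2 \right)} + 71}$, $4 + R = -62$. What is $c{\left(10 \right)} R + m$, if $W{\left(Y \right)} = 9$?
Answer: $- \frac{104543}{144} \approx -725.99$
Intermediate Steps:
$R = -66$ ($R = -4 - 62 = -66$)
$m = \frac{1}{144}$ ($m = \frac{5}{9 \left(9 + 71\right)} = \frac{5}{9 \cdot 80} = \frac{5}{9} \cdot \frac{1}{80} = \frac{1}{144} \approx 0.0069444$)
$c{\left(10 \right)} R + m = 11 \left(-66\right) + \frac{1}{144} = -726 + \frac{1}{144} = - \frac{104543}{144}$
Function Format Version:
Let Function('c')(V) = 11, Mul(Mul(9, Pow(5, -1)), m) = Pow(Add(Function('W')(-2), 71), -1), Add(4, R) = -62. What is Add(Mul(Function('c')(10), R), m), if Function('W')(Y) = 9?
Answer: Rational(-104543, 144) ≈ -725.99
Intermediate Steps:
R = -66 (R = Add(-4, -62) = -66)
m = Rational(1, 144) (m = Mul(Rational(5, 9), Pow(Add(9, 71), -1)) = Mul(Rational(5, 9), Pow(80, -1)) = Mul(Rational(5, 9), Rational(1, 80)) = Rational(1, 144) ≈ 0.0069444)
Add(Mul(Function('c')(10), R), m) = Add(Mul(11, -66), Rational(1, 144)) = Add(-726, Rational(1, 144)) = Rational(-104543, 144)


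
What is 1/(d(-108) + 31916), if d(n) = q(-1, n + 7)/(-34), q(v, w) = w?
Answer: 34/1085245 ≈ 3.1329e-5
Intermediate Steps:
d(n) = -7/34 - n/34 (d(n) = (n + 7)/(-34) = (7 + n)*(-1/34) = -7/34 - n/34)
1/(d(-108) + 31916) = 1/((-7/34 - 1/34*(-108)) + 31916) = 1/((-7/34 + 54/17) + 31916) = 1/(101/34 + 31916) = 1/(1085245/34) = 34/1085245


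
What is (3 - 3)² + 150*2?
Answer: 300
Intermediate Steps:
(3 - 3)² + 150*2 = 0² + 300 = 0 + 300 = 300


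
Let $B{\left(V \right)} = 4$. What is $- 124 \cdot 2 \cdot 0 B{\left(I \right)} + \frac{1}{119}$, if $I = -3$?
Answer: $\frac{1}{119} \approx 0.0084034$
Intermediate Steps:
$- 124 \cdot 2 \cdot 0 B{\left(I \right)} + \frac{1}{119} = - 124 \cdot 2 \cdot 0 \cdot 4 + \frac{1}{119} = - 124 \cdot 0 \cdot 4 + \frac{1}{119} = \left(-124\right) 0 + \frac{1}{119} = 0 + \frac{1}{119} = \frac{1}{119}$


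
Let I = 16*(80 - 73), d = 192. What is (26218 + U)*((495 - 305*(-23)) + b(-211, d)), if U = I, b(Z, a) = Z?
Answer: 192182670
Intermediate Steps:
I = 112 (I = 16*7 = 112)
U = 112
(26218 + U)*((495 - 305*(-23)) + b(-211, d)) = (26218 + 112)*((495 - 305*(-23)) - 211) = 26330*((495 - 1*(-7015)) - 211) = 26330*((495 + 7015) - 211) = 26330*(7510 - 211) = 26330*7299 = 192182670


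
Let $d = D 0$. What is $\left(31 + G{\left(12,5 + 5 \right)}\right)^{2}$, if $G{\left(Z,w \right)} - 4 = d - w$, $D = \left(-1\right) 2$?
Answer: $625$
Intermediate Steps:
$D = -2$
$d = 0$ ($d = \left(-2\right) 0 = 0$)
$G{\left(Z,w \right)} = 4 - w$ ($G{\left(Z,w \right)} = 4 + \left(0 - w\right) = 4 - w$)
$\left(31 + G{\left(12,5 + 5 \right)}\right)^{2} = \left(31 + \left(4 - \left(5 + 5\right)\right)\right)^{2} = \left(31 + \left(4 - 10\right)\right)^{2} = \left(31 - 6\right)^{2} = 25^{2} = 625$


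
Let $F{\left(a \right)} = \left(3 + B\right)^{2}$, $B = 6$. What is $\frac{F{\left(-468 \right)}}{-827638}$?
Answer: $- \frac{81}{827638} \approx -9.7869 \cdot 10^{-5}$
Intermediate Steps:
$F{\left(a \right)} = 81$ ($F{\left(a \right)} = \left(3 + 6\right)^{2} = 9^{2} = 81$)
$\frac{F{\left(-468 \right)}}{-827638} = \frac{81}{-827638} = 81 \left(- \frac{1}{827638}\right) = - \frac{81}{827638}$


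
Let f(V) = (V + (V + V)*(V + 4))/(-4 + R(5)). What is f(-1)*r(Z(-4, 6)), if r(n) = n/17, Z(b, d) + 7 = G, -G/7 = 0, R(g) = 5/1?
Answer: 49/17 ≈ 2.8824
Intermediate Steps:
R(g) = 5 (R(g) = 5*1 = 5)
G = 0 (G = -7*0 = 0)
Z(b, d) = -7 (Z(b, d) = -7 + 0 = -7)
f(V) = V + 2*V*(4 + V) (f(V) = (V + (V + V)*(V + 4))/(-4 + 5) = (V + (2*V)*(4 + V))/1 = (V + 2*V*(4 + V))*1 = V + 2*V*(4 + V))
r(n) = n/17 (r(n) = n*(1/17) = n/17)
f(-1)*r(Z(-4, 6)) = (-(9 + 2*(-1)))*((1/17)*(-7)) = -(9 - 2)*(-7/17) = -1*7*(-7/17) = -7*(-7/17) = 49/17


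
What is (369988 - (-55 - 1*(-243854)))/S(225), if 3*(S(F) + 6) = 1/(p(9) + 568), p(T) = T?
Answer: -218433159/10385 ≈ -21034.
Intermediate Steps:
S(F) = -10385/1731 (S(F) = -6 + 1/(3*(9 + 568)) = -6 + (1/3)/577 = -6 + (1/3)*(1/577) = -6 + 1/1731 = -10385/1731)
(369988 - (-55 - 1*(-243854)))/S(225) = (369988 - (-55 - 1*(-243854)))/(-10385/1731) = (369988 - (-55 + 243854))*(-1731/10385) = (369988 - 1*243799)*(-1731/10385) = (369988 - 243799)*(-1731/10385) = 126189*(-1731/10385) = -218433159/10385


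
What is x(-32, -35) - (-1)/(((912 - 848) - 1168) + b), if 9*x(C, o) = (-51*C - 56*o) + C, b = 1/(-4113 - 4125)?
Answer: 32377246538/81852777 ≈ 395.55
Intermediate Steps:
b = -1/8238 (b = 1/(-8238) = -1/8238 ≈ -0.00012139)
x(C, o) = -56*o/9 - 50*C/9 (x(C, o) = ((-51*C - 56*o) + C)/9 = ((-56*o - 51*C) + C)/9 = (-56*o - 50*C)/9 = -56*o/9 - 50*C/9)
x(-32, -35) - (-1)/(((912 - 848) - 1168) + b) = (-56/9*(-35) - 50/9*(-32)) - (-1)/(((912 - 848) - 1168) - 1/8238) = (1960/9 + 1600/9) - (-1)/((64 - 1168) - 1/8238) = 3560/9 - (-1)/(-1104 - 1/8238) = 3560/9 - (-1)/(-9094753/8238) = 3560/9 - (-1)*(-8238)/9094753 = 3560/9 - 1*8238/9094753 = 3560/9 - 8238/9094753 = 32377246538/81852777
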